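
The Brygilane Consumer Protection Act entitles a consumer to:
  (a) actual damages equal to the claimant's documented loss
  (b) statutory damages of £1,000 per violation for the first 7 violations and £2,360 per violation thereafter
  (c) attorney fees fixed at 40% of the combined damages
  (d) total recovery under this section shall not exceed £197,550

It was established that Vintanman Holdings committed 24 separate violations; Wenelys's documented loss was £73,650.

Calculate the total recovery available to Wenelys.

First 7 violations: 7 × £1,000 = £7,000
Remaining violations: (24 − 7) × £2,360 = £40,120
Statutory damages: £7,000 + £40,120 = £47,120
Combined damages: £73,650 + £47,120 = £120,770
Attorney fees: 40% of £120,770 = £48,308
Total before cap: £120,770 + £48,308 = £169,078
Cap at £197,550: £169,078 is within the cap, no reduction.

£169,078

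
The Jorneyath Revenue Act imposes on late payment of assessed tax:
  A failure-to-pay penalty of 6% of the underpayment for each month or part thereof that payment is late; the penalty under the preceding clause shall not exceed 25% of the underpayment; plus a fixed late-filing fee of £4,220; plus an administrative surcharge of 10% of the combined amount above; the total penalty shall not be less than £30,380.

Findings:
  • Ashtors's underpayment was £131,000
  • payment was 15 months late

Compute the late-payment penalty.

£40,667

Accrued rate: 6% × 15 = 90%, capped at 25% → 25%
Failure-to-pay penalty: 25% of £131,000 = £32,750
Penalty before surcharge: £32,750 + £4,220 = £36,970
Administrative surcharge: 10% of £36,970 = £3,697
Total penalty: £36,970 + £3,697 = £40,667
Minimum £30,380: £40,667 meets the minimum, no increase.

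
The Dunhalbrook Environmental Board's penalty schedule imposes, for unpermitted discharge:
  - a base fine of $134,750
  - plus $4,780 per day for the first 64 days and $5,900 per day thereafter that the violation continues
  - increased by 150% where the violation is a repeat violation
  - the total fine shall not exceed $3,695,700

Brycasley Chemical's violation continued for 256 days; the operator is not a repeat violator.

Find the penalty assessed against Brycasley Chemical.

First 64 days: 64 × $4,780 = $305,920
Remaining days: (256 − 64) × $5,900 = $1,132,800
Per-day component: $305,920 + $1,132,800 = $1,438,720
Base plus per-day: $134,750 + $1,438,720 = $1,573,470
The operator is not a repeat violator: no 150% increase.
Cap at $3,695,700: $1,573,470 is within the cap, no reduction.

$1,573,470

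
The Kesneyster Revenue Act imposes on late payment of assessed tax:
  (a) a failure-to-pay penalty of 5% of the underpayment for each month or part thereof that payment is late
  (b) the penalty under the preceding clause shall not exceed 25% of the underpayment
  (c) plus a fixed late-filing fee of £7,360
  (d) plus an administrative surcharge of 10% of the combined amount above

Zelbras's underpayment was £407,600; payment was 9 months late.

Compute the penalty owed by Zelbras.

Accrued rate: 5% × 9 = 45%, capped at 25% → 25%
Failure-to-pay penalty: 25% of £407,600 = £101,900
Penalty before surcharge: £101,900 + £7,360 = £109,260
Administrative surcharge: 10% of £109,260 = £10,926
Total penalty: £109,260 + £10,926 = £120,186

£120,186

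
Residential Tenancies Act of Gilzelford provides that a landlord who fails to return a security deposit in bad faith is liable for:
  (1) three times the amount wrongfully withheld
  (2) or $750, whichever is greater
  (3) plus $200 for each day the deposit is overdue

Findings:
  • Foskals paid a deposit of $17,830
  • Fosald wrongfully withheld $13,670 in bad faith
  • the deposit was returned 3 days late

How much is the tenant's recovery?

Trebled: 3 × $13,670 = $41,010
Minimum $750: $41,010 meets the minimum, no increase.
Late-return penalty: 3 × $200 = $600
Damages plus late penalty: $41,010 + $600 = $41,610

$41,610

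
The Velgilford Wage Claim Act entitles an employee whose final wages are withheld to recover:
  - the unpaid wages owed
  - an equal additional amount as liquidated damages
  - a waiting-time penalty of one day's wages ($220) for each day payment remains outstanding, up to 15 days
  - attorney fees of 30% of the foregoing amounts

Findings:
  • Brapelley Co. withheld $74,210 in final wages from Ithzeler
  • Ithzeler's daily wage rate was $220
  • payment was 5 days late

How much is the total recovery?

Liquidated damages (equal amount): $74,210
Penalty days: min(5, 15) = 5
Waiting-time penalty: 5 × $220 = $1,100
Subtotal: $74,210 + $74,210 + $1,100 = $149,520
Attorney fees: 30% of $149,520 = $44,856
Total award: $149,520 + $44,856 = $194,376

$194,376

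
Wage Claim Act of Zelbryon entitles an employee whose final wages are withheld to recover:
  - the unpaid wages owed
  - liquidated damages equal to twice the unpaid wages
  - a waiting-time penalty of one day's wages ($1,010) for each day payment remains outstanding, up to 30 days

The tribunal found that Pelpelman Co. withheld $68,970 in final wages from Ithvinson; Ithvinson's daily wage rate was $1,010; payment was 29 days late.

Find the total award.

Doubled: 2 × $68,970 = $137,940
Penalty days: min(29, 30) = 29
Waiting-time penalty: 29 × $1,010 = $29,290
Total award: $68,970 + $137,940 + $29,290 = $236,200

Total award: $236,200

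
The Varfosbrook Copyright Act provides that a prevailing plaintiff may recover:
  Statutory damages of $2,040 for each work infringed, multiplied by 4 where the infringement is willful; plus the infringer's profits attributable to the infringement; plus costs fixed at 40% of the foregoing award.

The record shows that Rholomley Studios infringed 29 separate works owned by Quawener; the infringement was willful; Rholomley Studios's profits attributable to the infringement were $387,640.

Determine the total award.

Award: $873,992

Statutory damages: 29 × $2,040 = $59,160
Multiplied by 4: 4 × $59,160 = $236,640
Combined award: $236,640 + $387,640 = $624,280
Costs: 40% of $624,280 = $249,712
Award plus costs: $624,280 + $249,712 = $873,992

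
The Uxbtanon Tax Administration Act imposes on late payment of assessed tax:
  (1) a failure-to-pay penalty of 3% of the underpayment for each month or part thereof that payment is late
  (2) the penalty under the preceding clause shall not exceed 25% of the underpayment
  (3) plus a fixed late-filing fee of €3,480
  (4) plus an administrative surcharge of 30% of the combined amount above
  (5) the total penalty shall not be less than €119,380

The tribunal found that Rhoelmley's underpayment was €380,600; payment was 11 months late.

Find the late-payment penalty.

€128,219

Accrued rate: 3% × 11 = 33%, capped at 25% → 25%
Failure-to-pay penalty: 25% of €380,600 = €95,150
Penalty before surcharge: €95,150 + €3,480 = €98,630
Administrative surcharge: 30% of €98,630 = €29,589
Total penalty: €98,630 + €29,589 = €128,219
Minimum €119,380: €128,219 meets the minimum, no increase.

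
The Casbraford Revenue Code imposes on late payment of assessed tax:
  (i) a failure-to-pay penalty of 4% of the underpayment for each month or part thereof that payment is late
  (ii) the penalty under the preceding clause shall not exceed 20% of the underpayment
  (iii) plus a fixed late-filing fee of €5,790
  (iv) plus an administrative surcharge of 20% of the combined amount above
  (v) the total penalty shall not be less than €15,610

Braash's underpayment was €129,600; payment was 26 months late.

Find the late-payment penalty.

Accrued rate: 4% × 26 = 104%, capped at 20% → 20%
Failure-to-pay penalty: 20% of €129,600 = €25,920
Penalty before surcharge: €25,920 + €5,790 = €31,710
Administrative surcharge: 20% of €31,710 = €6,342
Total penalty: €31,710 + €6,342 = €38,052
Minimum €15,610: €38,052 meets the minimum, no increase.

€38,052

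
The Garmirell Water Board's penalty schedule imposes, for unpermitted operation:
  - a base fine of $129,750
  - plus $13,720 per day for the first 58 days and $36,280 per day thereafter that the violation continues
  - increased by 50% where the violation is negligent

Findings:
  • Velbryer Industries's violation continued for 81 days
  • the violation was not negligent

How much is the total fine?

Civil penalty: $1,759,950

First 58 days: 58 × $13,720 = $795,760
Remaining days: (81 − 58) × $36,280 = $834,440
Per-day component: $795,760 + $834,440 = $1,630,200
Base plus per-day: $129,750 + $1,630,200 = $1,759,950
The violation was not negligent: no 50% increase.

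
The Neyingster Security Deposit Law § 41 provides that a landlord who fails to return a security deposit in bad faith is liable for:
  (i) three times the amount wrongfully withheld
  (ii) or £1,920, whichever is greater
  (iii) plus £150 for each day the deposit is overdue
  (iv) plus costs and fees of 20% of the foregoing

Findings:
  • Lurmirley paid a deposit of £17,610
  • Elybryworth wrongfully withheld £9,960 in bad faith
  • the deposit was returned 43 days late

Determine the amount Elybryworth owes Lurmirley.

£43,596

Trebled: 3 × £9,960 = £29,880
Minimum £1,920: £29,880 meets the minimum, no increase.
Late-return penalty: 43 × £150 = £6,450
Damages plus late penalty: £29,880 + £6,450 = £36,330
Costs and fees: 20% of £36,330 = £7,266
Total recovery: £36,330 + £7,266 = £43,596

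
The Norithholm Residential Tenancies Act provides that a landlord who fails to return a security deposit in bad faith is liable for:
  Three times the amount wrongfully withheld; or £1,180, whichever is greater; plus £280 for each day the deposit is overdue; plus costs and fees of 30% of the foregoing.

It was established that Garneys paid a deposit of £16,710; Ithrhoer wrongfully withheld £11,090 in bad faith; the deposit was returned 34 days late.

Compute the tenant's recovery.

Recovery: £55,627

Trebled: 3 × £11,090 = £33,270
Minimum £1,180: £33,270 meets the minimum, no increase.
Late-return penalty: 34 × £280 = £9,520
Damages plus late penalty: £33,270 + £9,520 = £42,790
Costs and fees: 30% of £42,790 = £12,837
Total recovery: £42,790 + £12,837 = £55,627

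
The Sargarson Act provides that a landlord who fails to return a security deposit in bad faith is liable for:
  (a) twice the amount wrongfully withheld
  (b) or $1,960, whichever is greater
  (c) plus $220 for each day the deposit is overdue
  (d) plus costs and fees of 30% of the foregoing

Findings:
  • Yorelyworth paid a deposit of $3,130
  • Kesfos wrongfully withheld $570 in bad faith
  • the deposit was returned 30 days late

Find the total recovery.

Doubled: 2 × $570 = $1,140
Minimum $1,960: $1,140 is below the minimum → $1,960
Late-return penalty: 30 × $220 = $6,600
Damages plus late penalty: $1,960 + $6,600 = $8,560
Costs and fees: 30% of $8,560 = $2,568
Total recovery: $8,560 + $2,568 = $11,128

Recovery: $11,128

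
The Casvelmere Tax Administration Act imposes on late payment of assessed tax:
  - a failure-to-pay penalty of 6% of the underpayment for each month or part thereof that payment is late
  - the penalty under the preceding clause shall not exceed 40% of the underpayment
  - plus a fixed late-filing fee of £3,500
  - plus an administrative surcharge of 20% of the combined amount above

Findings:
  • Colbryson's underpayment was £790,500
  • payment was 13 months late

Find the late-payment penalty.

Penalty: £383,640

Accrued rate: 6% × 13 = 78%, capped at 40% → 40%
Failure-to-pay penalty: 40% of £790,500 = £316,200
Penalty before surcharge: £316,200 + £3,500 = £319,700
Administrative surcharge: 20% of £319,700 = £63,940
Total penalty: £319,700 + £63,940 = £383,640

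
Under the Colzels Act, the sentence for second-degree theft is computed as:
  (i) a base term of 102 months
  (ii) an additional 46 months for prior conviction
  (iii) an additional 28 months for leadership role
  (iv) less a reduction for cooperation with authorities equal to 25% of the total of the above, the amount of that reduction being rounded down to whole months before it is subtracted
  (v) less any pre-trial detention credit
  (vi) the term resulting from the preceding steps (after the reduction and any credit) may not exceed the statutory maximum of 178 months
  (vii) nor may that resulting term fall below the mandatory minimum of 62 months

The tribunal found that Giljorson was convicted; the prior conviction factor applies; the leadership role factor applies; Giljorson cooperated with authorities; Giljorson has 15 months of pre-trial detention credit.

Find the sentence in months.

117 months

Prior conviction enhancement: +46 months
Leadership role enhancement: +28 months
Adjusted term: 102 months + 46 months + 28 months = 176 months
Cooperation with authorities reduction: 25% of 176 months = 44 months (rounded down)
After reduction: 176 − 44 = 132 months
Less pre-trial detention credit: 132 months − 15 months = 117 months
Cap at 178 months: 117 months is within the cap, no reduction.
Minimum 62 months: 117 months meets the minimum, no increase.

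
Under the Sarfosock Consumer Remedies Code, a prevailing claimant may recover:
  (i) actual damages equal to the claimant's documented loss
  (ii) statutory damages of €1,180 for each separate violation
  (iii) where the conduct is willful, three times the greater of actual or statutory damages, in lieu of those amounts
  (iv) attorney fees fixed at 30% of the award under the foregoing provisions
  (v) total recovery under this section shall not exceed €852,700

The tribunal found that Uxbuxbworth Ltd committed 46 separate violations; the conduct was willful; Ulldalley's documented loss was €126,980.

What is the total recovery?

Statutory damages: 46 × €1,180 = €54,280
Greater of actual damages (€126,980) or statutory damages (€54,280): €126,980
Trebled: 3 × €126,980 = €380,940
Attorney fees: 30% of €380,940 = €114,282
Total before cap: €380,940 + €114,282 = €495,222
Cap at €852,700: €495,222 is within the cap, no reduction.

€495,222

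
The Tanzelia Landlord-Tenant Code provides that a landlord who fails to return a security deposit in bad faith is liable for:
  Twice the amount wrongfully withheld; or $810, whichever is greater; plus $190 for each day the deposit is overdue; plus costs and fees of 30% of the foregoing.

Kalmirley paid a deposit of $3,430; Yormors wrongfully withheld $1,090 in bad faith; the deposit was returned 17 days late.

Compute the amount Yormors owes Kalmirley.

Doubled: 2 × $1,090 = $2,180
Minimum $810: $2,180 meets the minimum, no increase.
Late-return penalty: 17 × $190 = $3,230
Damages plus late penalty: $2,180 + $3,230 = $5,410
Costs and fees: 30% of $5,410 = $1,623
Total recovery: $5,410 + $1,623 = $7,033

Recovery: $7,033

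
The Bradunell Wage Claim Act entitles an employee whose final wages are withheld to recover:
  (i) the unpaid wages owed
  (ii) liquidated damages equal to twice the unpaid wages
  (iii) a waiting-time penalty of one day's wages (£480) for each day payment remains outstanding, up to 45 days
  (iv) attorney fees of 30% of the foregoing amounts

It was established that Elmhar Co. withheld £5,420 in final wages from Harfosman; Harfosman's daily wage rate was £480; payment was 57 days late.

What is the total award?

Doubled: 2 × £5,420 = £10,840
Penalty days: min(57, 45) = 45
Waiting-time penalty: 45 × £480 = £21,600
Subtotal: £5,420 + £10,840 + £21,600 = £37,860
Attorney fees: 30% of £37,860 = £11,358
Total award: £37,860 + £11,358 = £49,218

£49,218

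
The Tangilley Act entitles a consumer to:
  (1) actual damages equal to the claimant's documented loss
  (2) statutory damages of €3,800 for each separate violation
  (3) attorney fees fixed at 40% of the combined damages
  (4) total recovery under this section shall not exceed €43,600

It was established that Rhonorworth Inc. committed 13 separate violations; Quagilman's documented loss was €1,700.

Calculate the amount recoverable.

€43,600

Statutory damages: 13 × €3,800 = €49,400
Combined damages: €1,700 + €49,400 = €51,100
Attorney fees: 40% of €51,100 = €20,440
Total before cap: €51,100 + €20,440 = €71,540
Cap at €43,600: €71,540 exceeds the cap → €43,600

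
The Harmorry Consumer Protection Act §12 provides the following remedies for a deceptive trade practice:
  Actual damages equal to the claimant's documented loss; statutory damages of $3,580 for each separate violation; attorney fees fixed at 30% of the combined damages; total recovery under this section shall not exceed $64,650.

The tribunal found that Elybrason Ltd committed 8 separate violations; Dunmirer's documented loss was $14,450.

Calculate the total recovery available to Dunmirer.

Statutory damages: 8 × $3,580 = $28,640
Combined damages: $14,450 + $28,640 = $43,090
Attorney fees: 30% of $43,090 = $12,927
Total before cap: $43,090 + $12,927 = $56,017
Cap at $64,650: $56,017 is within the cap, no reduction.

$56,017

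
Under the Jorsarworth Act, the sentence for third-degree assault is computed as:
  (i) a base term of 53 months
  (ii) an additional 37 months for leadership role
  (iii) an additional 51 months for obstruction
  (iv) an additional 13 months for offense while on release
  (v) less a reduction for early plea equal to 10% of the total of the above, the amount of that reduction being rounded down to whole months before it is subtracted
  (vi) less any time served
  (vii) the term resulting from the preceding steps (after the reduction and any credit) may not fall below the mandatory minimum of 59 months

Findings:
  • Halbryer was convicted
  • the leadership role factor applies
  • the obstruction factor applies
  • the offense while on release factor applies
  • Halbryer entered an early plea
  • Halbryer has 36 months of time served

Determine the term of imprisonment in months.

103 months

Leadership role enhancement: +37 months
Obstruction enhancement: +51 months
Offense while on release enhancement: +13 months
Adjusted term: 53 months + 37 months + 51 months + 13 months = 154 months
Early plea reduction: 10% of 154 months = 15 months (rounded down)
After reduction: 154 − 15 = 139 months
Less time served: 139 months − 36 months = 103 months
Minimum 59 months: 103 months meets the minimum, no increase.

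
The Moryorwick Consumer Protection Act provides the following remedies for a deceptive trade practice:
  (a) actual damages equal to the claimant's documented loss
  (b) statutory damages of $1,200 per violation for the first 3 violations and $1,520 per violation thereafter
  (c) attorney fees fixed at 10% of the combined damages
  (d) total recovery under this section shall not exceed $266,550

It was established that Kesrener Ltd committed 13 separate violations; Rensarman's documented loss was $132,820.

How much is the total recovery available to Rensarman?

First 3 violations: 3 × $1,200 = $3,600
Remaining violations: (13 − 3) × $1,520 = $15,200
Statutory damages: $3,600 + $15,200 = $18,800
Combined damages: $132,820 + $18,800 = $151,620
Attorney fees: 10% of $151,620 = $15,162
Total before cap: $151,620 + $15,162 = $166,782
Cap at $266,550: $166,782 is within the cap, no reduction.

Total recovery: $166,782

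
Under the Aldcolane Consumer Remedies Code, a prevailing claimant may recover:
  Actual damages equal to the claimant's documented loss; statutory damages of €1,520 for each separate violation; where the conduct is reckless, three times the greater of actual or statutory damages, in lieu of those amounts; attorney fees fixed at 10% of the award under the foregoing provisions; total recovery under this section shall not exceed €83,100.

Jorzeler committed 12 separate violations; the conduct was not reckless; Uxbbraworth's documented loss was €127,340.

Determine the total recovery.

Statutory damages: 12 × €1,520 = €18,240
Conduct not reckless: the in-lieu enhancement does not apply.
Actual plus statutory damages: €127,340 + €18,240 = €145,580
Attorney fees: 10% of €145,580 = €14,558
Total before cap: €145,580 + €14,558 = €160,138
Cap at €83,100: €160,138 exceeds the cap → €83,100

€83,100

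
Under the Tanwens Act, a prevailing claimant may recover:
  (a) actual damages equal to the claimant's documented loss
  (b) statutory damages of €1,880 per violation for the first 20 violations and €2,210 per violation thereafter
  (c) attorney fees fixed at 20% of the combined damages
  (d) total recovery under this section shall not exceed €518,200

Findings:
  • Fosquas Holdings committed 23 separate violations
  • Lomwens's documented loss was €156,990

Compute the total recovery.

€241,464

First 20 violations: 20 × €1,880 = €37,600
Remaining violations: (23 − 20) × €2,210 = €6,630
Statutory damages: €37,600 + €6,630 = €44,230
Combined damages: €156,990 + €44,230 = €201,220
Attorney fees: 20% of €201,220 = €40,244
Total before cap: €201,220 + €40,244 = €241,464
Cap at €518,200: €241,464 is within the cap, no reduction.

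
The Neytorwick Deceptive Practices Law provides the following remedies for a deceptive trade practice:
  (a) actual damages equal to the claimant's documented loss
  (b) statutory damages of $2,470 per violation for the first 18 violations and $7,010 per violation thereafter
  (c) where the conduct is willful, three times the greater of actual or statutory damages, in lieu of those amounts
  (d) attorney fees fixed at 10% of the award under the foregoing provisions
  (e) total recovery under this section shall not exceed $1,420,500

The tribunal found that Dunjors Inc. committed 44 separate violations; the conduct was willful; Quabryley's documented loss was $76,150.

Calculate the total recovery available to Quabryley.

$748,176

First 18 violations: 18 × $2,470 = $44,460
Remaining violations: (44 − 18) × $7,010 = $182,260
Statutory damages: $44,460 + $182,260 = $226,720
Greater of actual damages ($76,150) or statutory damages ($226,720): $226,720
Trebled: 3 × $226,720 = $680,160
Attorney fees: 10% of $680,160 = $68,016
Total before cap: $680,160 + $68,016 = $748,176
Cap at $1,420,500: $748,176 is within the cap, no reduction.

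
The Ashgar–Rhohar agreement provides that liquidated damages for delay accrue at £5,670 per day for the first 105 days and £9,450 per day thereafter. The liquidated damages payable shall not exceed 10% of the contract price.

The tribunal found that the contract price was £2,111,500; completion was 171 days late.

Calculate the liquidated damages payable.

£211,150

First 105 days: 105 × £5,670 = £595,350
Remaining days: (171 − 105) × £9,450 = £623,700
Accrued per-day damages: £595,350 + £623,700 = £1,219,050
Cap: 10% of £2,111,500 = £211,150
Cap at £211,150: £1,219,050 exceeds the cap → £211,150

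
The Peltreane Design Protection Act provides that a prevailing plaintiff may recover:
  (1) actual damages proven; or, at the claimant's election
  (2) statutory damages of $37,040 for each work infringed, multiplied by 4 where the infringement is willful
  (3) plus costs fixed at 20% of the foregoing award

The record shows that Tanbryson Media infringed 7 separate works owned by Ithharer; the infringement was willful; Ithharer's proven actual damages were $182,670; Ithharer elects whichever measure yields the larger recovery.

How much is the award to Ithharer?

$1,244,544

Statutory damages: 7 × $37,040 = $259,280
Multiplied by 4: 4 × $259,280 = $1,037,120
Greater of actual damages ($182,670) or enhanced statutory damages ($1,037,120): $1,037,120
Costs: 20% of $1,037,120 = $207,424
Award plus costs: $1,037,120 + $207,424 = $1,244,544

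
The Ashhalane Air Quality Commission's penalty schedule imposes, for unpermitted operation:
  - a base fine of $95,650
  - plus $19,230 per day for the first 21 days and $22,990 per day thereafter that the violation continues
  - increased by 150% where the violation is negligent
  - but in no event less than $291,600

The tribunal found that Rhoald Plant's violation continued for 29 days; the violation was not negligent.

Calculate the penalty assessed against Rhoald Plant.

First 21 days: 21 × $19,230 = $403,830
Remaining days: (29 − 21) × $22,990 = $183,920
Per-day component: $403,830 + $183,920 = $587,750
Base plus per-day: $95,650 + $587,750 = $683,400
The violation was not negligent: no 150% increase.
Minimum $291,600: $683,400 meets the minimum, no increase.

$683,400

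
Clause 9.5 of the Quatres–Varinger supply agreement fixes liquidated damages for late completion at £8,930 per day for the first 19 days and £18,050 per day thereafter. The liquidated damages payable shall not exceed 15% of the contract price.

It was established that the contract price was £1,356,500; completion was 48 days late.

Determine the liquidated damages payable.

First 19 days: 19 × £8,930 = £169,670
Remaining days: (48 − 19) × £18,050 = £523,450
Accrued per-day damages: £169,670 + £523,450 = £693,120
Cap: 15% of £1,356,500 = £203,475
Cap at £203,475: £693,120 exceeds the cap → £203,475

£203,475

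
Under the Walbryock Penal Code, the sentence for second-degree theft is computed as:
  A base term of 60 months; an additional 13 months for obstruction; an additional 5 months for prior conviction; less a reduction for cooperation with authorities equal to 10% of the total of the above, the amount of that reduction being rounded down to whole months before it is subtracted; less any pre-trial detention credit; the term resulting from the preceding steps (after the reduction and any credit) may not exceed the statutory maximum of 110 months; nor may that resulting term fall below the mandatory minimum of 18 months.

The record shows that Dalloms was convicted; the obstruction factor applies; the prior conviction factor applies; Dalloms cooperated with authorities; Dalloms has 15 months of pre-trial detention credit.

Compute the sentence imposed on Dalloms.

Sentence: 56 months

Obstruction enhancement: +13 months
Prior conviction enhancement: +5 months
Adjusted term: 60 months + 13 months + 5 months = 78 months
Cooperation with authorities reduction: 10% of 78 months = 7 months (rounded down)
After reduction: 78 − 7 = 71 months
Less pre-trial detention credit: 71 months − 15 months = 56 months
Cap at 110 months: 56 months is within the cap, no reduction.
Minimum 18 months: 56 months meets the minimum, no increase.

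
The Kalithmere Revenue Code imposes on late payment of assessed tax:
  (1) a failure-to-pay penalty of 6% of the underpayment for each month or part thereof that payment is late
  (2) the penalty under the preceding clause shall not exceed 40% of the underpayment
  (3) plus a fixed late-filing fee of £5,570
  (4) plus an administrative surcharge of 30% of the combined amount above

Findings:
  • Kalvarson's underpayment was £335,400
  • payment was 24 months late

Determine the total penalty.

Accrued rate: 6% × 24 = 144%, capped at 40% → 40%
Failure-to-pay penalty: 40% of £335,400 = £134,160
Penalty before surcharge: £134,160 + £5,570 = £139,730
Administrative surcharge: 30% of £139,730 = £41,919
Total penalty: £139,730 + £41,919 = £181,649

£181,649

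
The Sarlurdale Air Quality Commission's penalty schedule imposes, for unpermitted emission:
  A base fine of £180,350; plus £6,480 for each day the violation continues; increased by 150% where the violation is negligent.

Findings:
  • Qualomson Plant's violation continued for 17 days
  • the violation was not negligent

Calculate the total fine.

Per-day component: 17 × £6,480 = £110,160
Base plus per-day: £180,350 + £110,160 = £290,510
The violation was not negligent: no 150% increase.

£290,510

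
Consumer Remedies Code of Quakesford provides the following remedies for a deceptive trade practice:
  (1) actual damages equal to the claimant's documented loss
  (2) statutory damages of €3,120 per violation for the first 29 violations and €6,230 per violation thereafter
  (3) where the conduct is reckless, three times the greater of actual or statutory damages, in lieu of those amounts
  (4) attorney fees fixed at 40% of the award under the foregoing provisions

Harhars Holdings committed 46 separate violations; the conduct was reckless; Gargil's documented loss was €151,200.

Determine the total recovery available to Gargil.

First 29 violations: 29 × €3,120 = €90,480
Remaining violations: (46 − 29) × €6,230 = €105,910
Statutory damages: €90,480 + €105,910 = €196,390
Greater of actual damages (€151,200) or statutory damages (€196,390): €196,390
Trebled: 3 × €196,390 = €589,170
Attorney fees: 40% of €589,170 = €235,668
Total recovery: €589,170 + €235,668 = €824,838

€824,838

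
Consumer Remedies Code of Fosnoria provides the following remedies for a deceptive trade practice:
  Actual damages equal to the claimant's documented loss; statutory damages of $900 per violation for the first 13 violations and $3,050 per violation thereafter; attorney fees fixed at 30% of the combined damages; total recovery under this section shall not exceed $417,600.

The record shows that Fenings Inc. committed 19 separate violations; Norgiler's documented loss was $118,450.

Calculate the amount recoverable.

First 13 violations: 13 × $900 = $11,700
Remaining violations: (19 − 13) × $3,050 = $18,300
Statutory damages: $11,700 + $18,300 = $30,000
Combined damages: $118,450 + $30,000 = $148,450
Attorney fees: 30% of $148,450 = $44,535
Total before cap: $148,450 + $44,535 = $192,985
Cap at $417,600: $192,985 is within the cap, no reduction.

$192,985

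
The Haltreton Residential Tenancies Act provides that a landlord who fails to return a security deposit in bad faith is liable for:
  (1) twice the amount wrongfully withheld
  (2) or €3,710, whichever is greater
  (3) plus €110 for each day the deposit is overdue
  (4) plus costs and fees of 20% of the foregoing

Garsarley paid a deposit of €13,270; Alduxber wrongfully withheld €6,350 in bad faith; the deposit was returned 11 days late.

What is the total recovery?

€16,692

Doubled: 2 × €6,350 = €12,700
Minimum €3,710: €12,700 meets the minimum, no increase.
Late-return penalty: 11 × €110 = €1,210
Damages plus late penalty: €12,700 + €1,210 = €13,910
Costs and fees: 20% of €13,910 = €2,782
Total recovery: €13,910 + €2,782 = €16,692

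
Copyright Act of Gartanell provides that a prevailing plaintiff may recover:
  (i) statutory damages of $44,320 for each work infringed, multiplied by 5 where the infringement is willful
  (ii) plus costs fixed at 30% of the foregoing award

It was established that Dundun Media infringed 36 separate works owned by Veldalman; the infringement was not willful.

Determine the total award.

Statutory damages: 36 × $44,320 = $1,595,520
Infringement not willful: no ×5 enhancement.
Costs: 30% of $1,595,520 = $478,656
Award plus costs: $1,595,520 + $478,656 = $2,074,176

$2,074,176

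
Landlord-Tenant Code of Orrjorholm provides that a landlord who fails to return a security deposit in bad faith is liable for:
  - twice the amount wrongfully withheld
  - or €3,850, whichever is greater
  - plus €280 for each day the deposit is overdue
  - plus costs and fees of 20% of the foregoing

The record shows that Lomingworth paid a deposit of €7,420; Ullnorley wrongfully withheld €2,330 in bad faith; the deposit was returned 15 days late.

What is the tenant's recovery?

€10,632

Doubled: 2 × €2,330 = €4,660
Minimum €3,850: €4,660 meets the minimum, no increase.
Late-return penalty: 15 × €280 = €4,200
Damages plus late penalty: €4,660 + €4,200 = €8,860
Costs and fees: 20% of €8,860 = €1,772
Total recovery: €8,860 + €1,772 = €10,632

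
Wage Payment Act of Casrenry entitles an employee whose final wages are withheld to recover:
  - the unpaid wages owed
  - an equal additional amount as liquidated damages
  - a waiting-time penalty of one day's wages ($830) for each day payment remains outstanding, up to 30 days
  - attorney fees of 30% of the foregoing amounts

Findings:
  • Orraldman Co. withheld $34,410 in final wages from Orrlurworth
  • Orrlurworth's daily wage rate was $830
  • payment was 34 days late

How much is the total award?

Liquidated damages (equal amount): $34,410
Penalty days: min(34, 30) = 30
Waiting-time penalty: 30 × $830 = $24,900
Subtotal: $34,410 + $34,410 + $24,900 = $93,720
Attorney fees: 30% of $93,720 = $28,116
Total award: $93,720 + $28,116 = $121,836

$121,836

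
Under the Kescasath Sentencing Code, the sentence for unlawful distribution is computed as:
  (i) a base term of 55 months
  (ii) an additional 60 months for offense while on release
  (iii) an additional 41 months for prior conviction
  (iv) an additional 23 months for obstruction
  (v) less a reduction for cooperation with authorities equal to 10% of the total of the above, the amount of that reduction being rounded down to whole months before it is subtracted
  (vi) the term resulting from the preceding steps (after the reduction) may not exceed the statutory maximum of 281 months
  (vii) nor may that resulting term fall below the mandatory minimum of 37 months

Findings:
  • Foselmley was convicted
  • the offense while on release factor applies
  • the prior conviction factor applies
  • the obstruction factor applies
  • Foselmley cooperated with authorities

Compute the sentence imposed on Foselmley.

Offense while on release enhancement: +60 months
Prior conviction enhancement: +41 months
Obstruction enhancement: +23 months
Adjusted term: 55 months + 60 months + 41 months + 23 months = 179 months
Cooperation with authorities reduction: 10% of 179 months = 17 months (rounded down)
After reduction: 179 − 17 = 162 months
Cap at 281 months: 162 months is within the cap, no reduction.
Minimum 37 months: 162 months meets the minimum, no increase.

Sentence: 162 months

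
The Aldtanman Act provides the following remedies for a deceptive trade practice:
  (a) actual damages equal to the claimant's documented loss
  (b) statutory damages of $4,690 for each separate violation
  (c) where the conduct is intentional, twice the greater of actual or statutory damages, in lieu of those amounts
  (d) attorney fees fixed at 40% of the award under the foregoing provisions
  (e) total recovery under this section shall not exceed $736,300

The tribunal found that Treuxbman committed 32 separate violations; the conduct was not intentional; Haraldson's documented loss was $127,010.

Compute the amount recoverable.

Statutory damages: 32 × $4,690 = $150,080
Conduct not intentional: the in-lieu enhancement does not apply.
Actual plus statutory damages: $127,010 + $150,080 = $277,090
Attorney fees: 40% of $277,090 = $110,836
Total before cap: $277,090 + $110,836 = $387,926
Cap at $736,300: $387,926 is within the cap, no reduction.

$387,926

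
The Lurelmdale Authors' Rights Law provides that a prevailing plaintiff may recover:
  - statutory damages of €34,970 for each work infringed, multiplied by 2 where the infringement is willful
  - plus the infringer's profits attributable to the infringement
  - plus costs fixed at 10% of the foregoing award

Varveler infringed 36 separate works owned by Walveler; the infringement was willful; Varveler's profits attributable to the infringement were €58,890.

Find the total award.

Statutory damages: 36 × €34,970 = €1,258,920
Doubled: 2 × €1,258,920 = €2,517,840
Combined award: €2,517,840 + €58,890 = €2,576,730
Costs: 10% of €2,576,730 = €257,673
Award plus costs: €2,576,730 + €257,673 = €2,834,403

€2,834,403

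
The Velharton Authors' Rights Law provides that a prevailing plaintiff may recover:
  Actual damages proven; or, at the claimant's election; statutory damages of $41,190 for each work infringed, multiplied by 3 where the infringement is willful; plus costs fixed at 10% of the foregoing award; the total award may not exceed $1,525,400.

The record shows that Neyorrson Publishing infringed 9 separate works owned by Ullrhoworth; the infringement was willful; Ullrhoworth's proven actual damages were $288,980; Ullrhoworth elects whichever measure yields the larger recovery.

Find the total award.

Statutory damages: 9 × $41,190 = $370,710
Trebled: 3 × $370,710 = $1,112,130
Greater of actual damages ($288,980) or enhanced statutory damages ($1,112,130): $1,112,130
Costs: 10% of $1,112,130 = $111,213
Award plus costs: $1,112,130 + $111,213 = $1,223,343
Cap at $1,525,400: $1,223,343 is within the cap, no reduction.

Award: $1,223,343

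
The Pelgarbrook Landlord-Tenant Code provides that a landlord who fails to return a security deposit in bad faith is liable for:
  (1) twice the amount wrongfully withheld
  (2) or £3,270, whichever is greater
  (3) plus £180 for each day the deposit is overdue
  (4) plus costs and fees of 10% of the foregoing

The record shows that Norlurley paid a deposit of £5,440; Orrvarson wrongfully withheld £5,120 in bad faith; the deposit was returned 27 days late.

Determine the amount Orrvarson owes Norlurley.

£16,610

Doubled: 2 × £5,120 = £10,240
Minimum £3,270: £10,240 meets the minimum, no increase.
Late-return penalty: 27 × £180 = £4,860
Damages plus late penalty: £10,240 + £4,860 = £15,100
Costs and fees: 10% of £15,100 = £1,510
Total recovery: £15,100 + £1,510 = £16,610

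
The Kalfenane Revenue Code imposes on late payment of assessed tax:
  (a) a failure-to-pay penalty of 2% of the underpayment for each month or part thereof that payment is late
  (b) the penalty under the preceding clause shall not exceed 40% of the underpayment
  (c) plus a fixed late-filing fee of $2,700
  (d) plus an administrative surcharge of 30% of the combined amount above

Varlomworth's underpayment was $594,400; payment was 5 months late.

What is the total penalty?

$80,782

Accrued rate: 2% × 5 = 10%, capped at 40% → 10%
Failure-to-pay penalty: 10% of $594,400 = $59,440
Penalty before surcharge: $59,440 + $2,700 = $62,140
Administrative surcharge: 30% of $62,140 = $18,642
Total penalty: $62,140 + $18,642 = $80,782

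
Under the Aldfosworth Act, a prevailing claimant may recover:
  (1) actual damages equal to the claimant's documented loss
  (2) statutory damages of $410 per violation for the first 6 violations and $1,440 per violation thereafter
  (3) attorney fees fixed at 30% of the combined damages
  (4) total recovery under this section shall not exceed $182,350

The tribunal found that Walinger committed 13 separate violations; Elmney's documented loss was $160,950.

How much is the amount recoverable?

$182,350

First 6 violations: 6 × $410 = $2,460
Remaining violations: (13 − 6) × $1,440 = $10,080
Statutory damages: $2,460 + $10,080 = $12,540
Combined damages: $160,950 + $12,540 = $173,490
Attorney fees: 30% of $173,490 = $52,047
Total before cap: $173,490 + $52,047 = $225,537
Cap at $182,350: $225,537 exceeds the cap → $182,350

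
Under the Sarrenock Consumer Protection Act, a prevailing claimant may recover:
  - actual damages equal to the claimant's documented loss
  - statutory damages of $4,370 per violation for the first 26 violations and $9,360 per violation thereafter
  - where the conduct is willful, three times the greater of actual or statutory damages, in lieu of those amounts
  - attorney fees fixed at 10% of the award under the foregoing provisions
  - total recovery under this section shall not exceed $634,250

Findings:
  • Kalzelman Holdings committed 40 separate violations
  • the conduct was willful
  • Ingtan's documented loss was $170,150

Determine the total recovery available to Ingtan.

First 26 violations: 26 × $4,370 = $113,620
Remaining violations: (40 − 26) × $9,360 = $131,040
Statutory damages: $113,620 + $131,040 = $244,660
Greater of actual damages ($170,150) or statutory damages ($244,660): $244,660
Trebled: 3 × $244,660 = $733,980
Attorney fees: 10% of $733,980 = $73,398
Total before cap: $733,980 + $73,398 = $807,378
Cap at $634,250: $807,378 exceeds the cap → $634,250

$634,250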